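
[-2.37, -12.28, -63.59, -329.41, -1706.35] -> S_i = -2.37*5.18^i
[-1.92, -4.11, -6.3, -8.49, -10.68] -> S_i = -1.92 + -2.19*i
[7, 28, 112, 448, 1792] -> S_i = 7*4^i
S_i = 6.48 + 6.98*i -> [6.48, 13.46, 20.44, 27.42, 34.4]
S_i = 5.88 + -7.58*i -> [5.88, -1.7, -9.28, -16.86, -24.44]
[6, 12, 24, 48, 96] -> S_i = 6*2^i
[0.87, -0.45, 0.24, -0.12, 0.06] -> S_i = 0.87*(-0.52)^i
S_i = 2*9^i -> [2, 18, 162, 1458, 13122]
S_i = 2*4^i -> [2, 8, 32, 128, 512]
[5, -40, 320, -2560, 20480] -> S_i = 5*-8^i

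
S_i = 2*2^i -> [2, 4, 8, 16, 32]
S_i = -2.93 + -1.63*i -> [-2.93, -4.56, -6.19, -7.82, -9.45]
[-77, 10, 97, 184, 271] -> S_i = -77 + 87*i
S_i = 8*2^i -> [8, 16, 32, 64, 128]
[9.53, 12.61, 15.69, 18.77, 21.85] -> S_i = 9.53 + 3.08*i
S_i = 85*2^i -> [85, 170, 340, 680, 1360]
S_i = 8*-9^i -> [8, -72, 648, -5832, 52488]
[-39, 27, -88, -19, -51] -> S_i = Random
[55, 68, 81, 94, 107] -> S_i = 55 + 13*i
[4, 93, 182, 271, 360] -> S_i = 4 + 89*i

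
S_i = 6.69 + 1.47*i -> [6.69, 8.16, 9.63, 11.1, 12.57]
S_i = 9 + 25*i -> [9, 34, 59, 84, 109]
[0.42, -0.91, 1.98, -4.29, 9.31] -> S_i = 0.42*(-2.17)^i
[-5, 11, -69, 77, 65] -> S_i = Random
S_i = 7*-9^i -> [7, -63, 567, -5103, 45927]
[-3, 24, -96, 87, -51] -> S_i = Random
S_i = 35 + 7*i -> [35, 42, 49, 56, 63]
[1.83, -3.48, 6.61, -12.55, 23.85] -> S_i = 1.83*(-1.90)^i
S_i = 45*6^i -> [45, 270, 1620, 9720, 58320]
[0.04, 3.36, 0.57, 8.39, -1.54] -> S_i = Random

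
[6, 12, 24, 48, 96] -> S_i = 6*2^i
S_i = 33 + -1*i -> [33, 32, 31, 30, 29]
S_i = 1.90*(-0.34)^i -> [1.9, -0.65, 0.22, -0.07, 0.03]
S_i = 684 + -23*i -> [684, 661, 638, 615, 592]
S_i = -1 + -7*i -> [-1, -8, -15, -22, -29]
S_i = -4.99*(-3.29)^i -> [-4.99, 16.42, -54.01, 177.7, -584.63]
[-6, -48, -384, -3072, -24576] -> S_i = -6*8^i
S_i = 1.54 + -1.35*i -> [1.54, 0.19, -1.16, -2.51, -3.86]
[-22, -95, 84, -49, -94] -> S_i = Random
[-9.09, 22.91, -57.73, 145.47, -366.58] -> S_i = -9.09*(-2.52)^i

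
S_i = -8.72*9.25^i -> [-8.72, -80.66, -746.1, -6901.47, -63838.61]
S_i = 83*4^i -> [83, 332, 1328, 5312, 21248]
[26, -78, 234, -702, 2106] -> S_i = 26*-3^i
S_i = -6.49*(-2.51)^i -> [-6.49, 16.29, -40.89, 102.63, -257.6]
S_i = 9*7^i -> [9, 63, 441, 3087, 21609]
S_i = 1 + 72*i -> [1, 73, 145, 217, 289]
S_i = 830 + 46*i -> [830, 876, 922, 968, 1014]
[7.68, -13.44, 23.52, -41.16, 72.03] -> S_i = 7.68*(-1.75)^i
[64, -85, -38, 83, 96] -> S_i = Random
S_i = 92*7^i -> [92, 644, 4508, 31556, 220892]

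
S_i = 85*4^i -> [85, 340, 1360, 5440, 21760]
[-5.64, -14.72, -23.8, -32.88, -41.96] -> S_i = -5.64 + -9.08*i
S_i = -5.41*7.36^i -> [-5.41, -39.82, -293.06, -2156.9, -15874.81]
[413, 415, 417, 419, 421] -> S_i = 413 + 2*i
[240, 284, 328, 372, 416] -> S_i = 240 + 44*i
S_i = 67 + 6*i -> [67, 73, 79, 85, 91]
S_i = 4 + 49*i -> [4, 53, 102, 151, 200]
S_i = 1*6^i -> [1, 6, 36, 216, 1296]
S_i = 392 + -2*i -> [392, 390, 388, 386, 384]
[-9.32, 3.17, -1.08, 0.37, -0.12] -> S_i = -9.32*(-0.34)^i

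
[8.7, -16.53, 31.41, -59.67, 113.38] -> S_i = 8.70*(-1.90)^i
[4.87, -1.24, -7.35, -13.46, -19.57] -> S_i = 4.87 + -6.11*i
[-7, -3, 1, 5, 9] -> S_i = -7 + 4*i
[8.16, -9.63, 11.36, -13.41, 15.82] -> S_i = 8.16*(-1.18)^i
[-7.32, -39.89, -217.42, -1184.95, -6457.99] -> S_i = -7.32*5.45^i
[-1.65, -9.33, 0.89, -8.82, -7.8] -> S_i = Random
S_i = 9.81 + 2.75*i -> [9.81, 12.56, 15.31, 18.06, 20.81]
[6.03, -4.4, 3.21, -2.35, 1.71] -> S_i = 6.03*(-0.73)^i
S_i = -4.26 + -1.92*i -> [-4.26, -6.18, -8.1, -10.02, -11.94]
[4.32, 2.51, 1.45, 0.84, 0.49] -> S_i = 4.32*0.58^i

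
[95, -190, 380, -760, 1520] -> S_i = 95*-2^i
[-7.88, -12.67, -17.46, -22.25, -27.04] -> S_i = -7.88 + -4.79*i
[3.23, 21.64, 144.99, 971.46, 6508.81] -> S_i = 3.23*6.70^i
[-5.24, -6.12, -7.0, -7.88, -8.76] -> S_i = -5.24 + -0.88*i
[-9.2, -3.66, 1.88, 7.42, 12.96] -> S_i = -9.20 + 5.54*i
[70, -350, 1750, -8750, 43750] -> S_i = 70*-5^i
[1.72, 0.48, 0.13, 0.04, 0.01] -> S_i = 1.72*0.28^i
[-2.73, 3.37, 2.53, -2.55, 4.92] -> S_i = Random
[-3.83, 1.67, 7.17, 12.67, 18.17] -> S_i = -3.83 + 5.50*i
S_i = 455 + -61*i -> [455, 394, 333, 272, 211]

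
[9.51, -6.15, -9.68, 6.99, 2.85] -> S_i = Random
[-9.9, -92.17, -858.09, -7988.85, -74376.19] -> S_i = -9.90*9.31^i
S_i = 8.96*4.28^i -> [8.96, 38.35, 164.13, 702.49, 3006.65]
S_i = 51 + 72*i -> [51, 123, 195, 267, 339]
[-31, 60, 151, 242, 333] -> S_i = -31 + 91*i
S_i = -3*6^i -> [-3, -18, -108, -648, -3888]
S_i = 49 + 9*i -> [49, 58, 67, 76, 85]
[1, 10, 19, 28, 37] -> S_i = 1 + 9*i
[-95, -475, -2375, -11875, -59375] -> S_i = -95*5^i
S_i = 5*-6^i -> [5, -30, 180, -1080, 6480]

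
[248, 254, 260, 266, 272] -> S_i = 248 + 6*i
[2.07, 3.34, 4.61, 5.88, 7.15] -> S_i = 2.07 + 1.27*i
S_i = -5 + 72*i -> [-5, 67, 139, 211, 283]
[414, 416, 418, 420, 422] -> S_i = 414 + 2*i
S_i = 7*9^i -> [7, 63, 567, 5103, 45927]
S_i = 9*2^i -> [9, 18, 36, 72, 144]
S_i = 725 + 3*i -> [725, 728, 731, 734, 737]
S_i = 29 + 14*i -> [29, 43, 57, 71, 85]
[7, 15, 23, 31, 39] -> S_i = 7 + 8*i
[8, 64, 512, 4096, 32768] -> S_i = 8*8^i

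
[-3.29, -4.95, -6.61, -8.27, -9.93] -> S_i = -3.29 + -1.66*i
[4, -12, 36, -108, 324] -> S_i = 4*-3^i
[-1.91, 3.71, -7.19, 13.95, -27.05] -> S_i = -1.91*(-1.94)^i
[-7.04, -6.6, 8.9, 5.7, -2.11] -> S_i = Random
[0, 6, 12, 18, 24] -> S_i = 0 + 6*i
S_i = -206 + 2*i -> [-206, -204, -202, -200, -198]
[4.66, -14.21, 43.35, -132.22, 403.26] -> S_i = 4.66*(-3.05)^i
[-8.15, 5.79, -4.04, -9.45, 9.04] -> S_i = Random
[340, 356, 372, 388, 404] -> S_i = 340 + 16*i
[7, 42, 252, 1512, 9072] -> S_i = 7*6^i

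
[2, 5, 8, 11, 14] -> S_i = 2 + 3*i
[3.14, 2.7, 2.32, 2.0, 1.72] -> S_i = 3.14*0.86^i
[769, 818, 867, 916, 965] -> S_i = 769 + 49*i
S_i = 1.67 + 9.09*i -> [1.67, 10.76, 19.85, 28.94, 38.03]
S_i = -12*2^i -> [-12, -24, -48, -96, -192]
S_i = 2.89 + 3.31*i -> [2.89, 6.2, 9.51, 12.82, 16.13]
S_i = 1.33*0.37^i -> [1.33, 0.49, 0.18, 0.07, 0.02]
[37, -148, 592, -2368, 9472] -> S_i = 37*-4^i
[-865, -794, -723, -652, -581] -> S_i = -865 + 71*i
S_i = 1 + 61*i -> [1, 62, 123, 184, 245]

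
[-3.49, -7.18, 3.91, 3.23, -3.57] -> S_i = Random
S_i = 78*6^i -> [78, 468, 2808, 16848, 101088]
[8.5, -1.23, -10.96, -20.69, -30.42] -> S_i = 8.50 + -9.73*i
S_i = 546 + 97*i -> [546, 643, 740, 837, 934]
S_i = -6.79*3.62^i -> [-6.79, -24.58, -88.98, -322.1, -1166.01]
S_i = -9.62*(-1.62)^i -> [-9.62, 15.58, -25.25, 40.9, -66.26]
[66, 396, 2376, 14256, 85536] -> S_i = 66*6^i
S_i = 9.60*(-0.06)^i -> [9.6, -0.58, 0.03, -0.0, 0.0]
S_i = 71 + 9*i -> [71, 80, 89, 98, 107]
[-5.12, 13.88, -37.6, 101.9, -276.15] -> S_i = -5.12*(-2.71)^i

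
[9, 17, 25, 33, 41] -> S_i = 9 + 8*i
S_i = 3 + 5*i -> [3, 8, 13, 18, 23]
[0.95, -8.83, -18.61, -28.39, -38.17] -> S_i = 0.95 + -9.78*i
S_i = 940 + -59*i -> [940, 881, 822, 763, 704]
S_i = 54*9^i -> [54, 486, 4374, 39366, 354294]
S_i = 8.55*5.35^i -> [8.55, 45.74, 244.72, 1309.26, 7004.57]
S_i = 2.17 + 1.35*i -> [2.17, 3.52, 4.87, 6.22, 7.57]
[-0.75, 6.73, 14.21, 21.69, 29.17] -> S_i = -0.75 + 7.48*i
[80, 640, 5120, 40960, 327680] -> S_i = 80*8^i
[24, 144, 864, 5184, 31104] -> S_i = 24*6^i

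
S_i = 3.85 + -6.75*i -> [3.85, -2.9, -9.65, -16.4, -23.15]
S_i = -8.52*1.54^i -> [-8.52, -13.12, -20.21, -31.12, -47.92]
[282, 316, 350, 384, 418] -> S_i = 282 + 34*i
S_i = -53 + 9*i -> [-53, -44, -35, -26, -17]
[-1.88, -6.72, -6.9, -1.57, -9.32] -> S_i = Random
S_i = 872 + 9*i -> [872, 881, 890, 899, 908]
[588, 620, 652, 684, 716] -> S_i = 588 + 32*i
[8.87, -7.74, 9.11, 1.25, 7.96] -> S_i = Random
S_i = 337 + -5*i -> [337, 332, 327, 322, 317]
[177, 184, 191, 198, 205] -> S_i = 177 + 7*i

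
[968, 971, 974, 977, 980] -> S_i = 968 + 3*i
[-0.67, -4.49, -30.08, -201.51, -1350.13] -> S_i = -0.67*6.70^i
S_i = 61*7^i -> [61, 427, 2989, 20923, 146461]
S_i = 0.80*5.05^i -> [0.8, 4.04, 20.4, 103.03, 520.3]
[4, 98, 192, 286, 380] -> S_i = 4 + 94*i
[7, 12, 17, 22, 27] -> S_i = 7 + 5*i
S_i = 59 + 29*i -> [59, 88, 117, 146, 175]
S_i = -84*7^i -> [-84, -588, -4116, -28812, -201684]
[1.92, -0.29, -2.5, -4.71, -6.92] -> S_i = 1.92 + -2.21*i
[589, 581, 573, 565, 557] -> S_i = 589 + -8*i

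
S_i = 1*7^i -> [1, 7, 49, 343, 2401]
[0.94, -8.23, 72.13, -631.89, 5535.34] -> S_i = 0.94*(-8.76)^i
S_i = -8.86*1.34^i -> [-8.86, -11.87, -15.91, -21.32, -28.57]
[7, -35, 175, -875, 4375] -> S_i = 7*-5^i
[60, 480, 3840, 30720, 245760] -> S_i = 60*8^i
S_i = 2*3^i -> [2, 6, 18, 54, 162]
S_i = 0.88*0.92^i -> [0.88, 0.81, 0.74, 0.69, 0.63]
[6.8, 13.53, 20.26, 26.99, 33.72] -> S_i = 6.80 + 6.73*i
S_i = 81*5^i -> [81, 405, 2025, 10125, 50625]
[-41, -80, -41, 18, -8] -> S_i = Random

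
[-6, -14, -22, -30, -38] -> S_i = -6 + -8*i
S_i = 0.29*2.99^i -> [0.29, 0.87, 2.59, 7.75, 23.18]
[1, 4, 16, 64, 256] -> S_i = 1*4^i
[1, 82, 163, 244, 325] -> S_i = 1 + 81*i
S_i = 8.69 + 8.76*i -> [8.69, 17.45, 26.21, 34.97, 43.73]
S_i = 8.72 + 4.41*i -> [8.72, 13.13, 17.54, 21.95, 26.36]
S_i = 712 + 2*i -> [712, 714, 716, 718, 720]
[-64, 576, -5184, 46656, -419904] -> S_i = -64*-9^i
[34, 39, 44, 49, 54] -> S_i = 34 + 5*i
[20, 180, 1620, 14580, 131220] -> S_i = 20*9^i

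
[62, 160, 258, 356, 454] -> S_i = 62 + 98*i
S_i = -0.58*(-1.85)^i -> [-0.58, 1.07, -1.99, 3.67, -6.79]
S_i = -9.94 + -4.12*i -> [-9.94, -14.06, -18.18, -22.3, -26.42]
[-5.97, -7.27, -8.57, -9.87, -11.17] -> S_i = -5.97 + -1.30*i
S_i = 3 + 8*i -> [3, 11, 19, 27, 35]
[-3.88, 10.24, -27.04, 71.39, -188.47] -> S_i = -3.88*(-2.64)^i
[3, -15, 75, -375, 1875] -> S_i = 3*-5^i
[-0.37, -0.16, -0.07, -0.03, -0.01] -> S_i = -0.37*0.44^i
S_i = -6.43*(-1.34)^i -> [-6.43, 8.62, -11.55, 15.47, -20.73]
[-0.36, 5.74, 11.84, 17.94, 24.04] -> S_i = -0.36 + 6.10*i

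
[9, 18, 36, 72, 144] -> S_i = 9*2^i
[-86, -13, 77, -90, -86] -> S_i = Random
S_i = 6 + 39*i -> [6, 45, 84, 123, 162]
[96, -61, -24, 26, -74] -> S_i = Random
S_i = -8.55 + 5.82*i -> [-8.55, -2.73, 3.09, 8.91, 14.73]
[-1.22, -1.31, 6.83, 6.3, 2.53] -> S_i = Random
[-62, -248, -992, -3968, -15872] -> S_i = -62*4^i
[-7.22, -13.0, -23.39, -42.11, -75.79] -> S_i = -7.22*1.80^i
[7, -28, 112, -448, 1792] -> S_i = 7*-4^i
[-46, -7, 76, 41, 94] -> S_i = Random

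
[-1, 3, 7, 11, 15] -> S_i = -1 + 4*i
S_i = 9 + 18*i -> [9, 27, 45, 63, 81]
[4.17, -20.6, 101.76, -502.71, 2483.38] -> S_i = 4.17*(-4.94)^i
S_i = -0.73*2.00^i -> [-0.73, -1.46, -2.92, -5.84, -11.68]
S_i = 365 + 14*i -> [365, 379, 393, 407, 421]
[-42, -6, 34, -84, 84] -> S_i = Random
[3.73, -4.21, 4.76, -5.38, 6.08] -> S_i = 3.73*(-1.13)^i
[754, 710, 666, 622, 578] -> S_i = 754 + -44*i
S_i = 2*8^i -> [2, 16, 128, 1024, 8192]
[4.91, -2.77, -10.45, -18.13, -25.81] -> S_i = 4.91 + -7.68*i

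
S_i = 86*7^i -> [86, 602, 4214, 29498, 206486]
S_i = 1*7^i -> [1, 7, 49, 343, 2401]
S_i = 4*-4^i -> [4, -16, 64, -256, 1024]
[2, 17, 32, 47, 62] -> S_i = 2 + 15*i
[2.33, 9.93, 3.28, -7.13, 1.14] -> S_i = Random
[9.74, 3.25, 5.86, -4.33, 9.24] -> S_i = Random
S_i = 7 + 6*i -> [7, 13, 19, 25, 31]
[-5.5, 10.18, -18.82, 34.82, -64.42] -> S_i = -5.50*(-1.85)^i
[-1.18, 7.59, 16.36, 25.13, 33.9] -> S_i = -1.18 + 8.77*i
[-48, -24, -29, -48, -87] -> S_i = Random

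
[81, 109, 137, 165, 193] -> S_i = 81 + 28*i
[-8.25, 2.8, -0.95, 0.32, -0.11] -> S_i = -8.25*(-0.34)^i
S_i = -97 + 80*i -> [-97, -17, 63, 143, 223]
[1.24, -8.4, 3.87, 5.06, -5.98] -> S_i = Random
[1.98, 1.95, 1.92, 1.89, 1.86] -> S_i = 1.98 + -0.03*i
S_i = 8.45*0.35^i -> [8.45, 2.96, 1.04, 0.36, 0.13]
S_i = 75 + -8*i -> [75, 67, 59, 51, 43]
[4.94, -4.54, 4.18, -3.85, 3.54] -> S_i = 4.94*(-0.92)^i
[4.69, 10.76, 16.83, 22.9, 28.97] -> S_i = 4.69 + 6.07*i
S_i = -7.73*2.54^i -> [-7.73, -19.63, -49.87, -126.67, -321.75]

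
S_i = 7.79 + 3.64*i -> [7.79, 11.43, 15.07, 18.71, 22.35]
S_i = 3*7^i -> [3, 21, 147, 1029, 7203]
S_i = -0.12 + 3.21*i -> [-0.12, 3.09, 6.3, 9.51, 12.72]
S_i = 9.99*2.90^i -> [9.99, 28.97, 84.02, 243.65, 706.57]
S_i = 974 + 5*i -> [974, 979, 984, 989, 994]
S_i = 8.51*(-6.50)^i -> [8.51, -55.32, 359.55, -2337.06, 15190.88]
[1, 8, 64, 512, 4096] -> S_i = 1*8^i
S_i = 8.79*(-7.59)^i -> [8.79, -66.72, 506.38, -3843.39, 29171.31]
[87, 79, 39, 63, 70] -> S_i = Random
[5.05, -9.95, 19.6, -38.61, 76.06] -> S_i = 5.05*(-1.97)^i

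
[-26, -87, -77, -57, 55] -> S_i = Random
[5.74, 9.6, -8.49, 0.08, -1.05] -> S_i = Random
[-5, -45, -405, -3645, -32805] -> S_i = -5*9^i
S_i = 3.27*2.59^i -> [3.27, 8.47, 21.94, 56.81, 147.15]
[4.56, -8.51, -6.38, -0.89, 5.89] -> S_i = Random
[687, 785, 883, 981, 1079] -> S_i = 687 + 98*i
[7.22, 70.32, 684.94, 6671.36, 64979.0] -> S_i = 7.22*9.74^i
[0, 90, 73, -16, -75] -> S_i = Random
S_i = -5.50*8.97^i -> [-5.5, -49.34, -442.53, -3969.54, -35606.76]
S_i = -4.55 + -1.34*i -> [-4.55, -5.89, -7.23, -8.57, -9.91]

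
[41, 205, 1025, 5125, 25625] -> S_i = 41*5^i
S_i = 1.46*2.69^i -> [1.46, 3.93, 10.56, 28.42, 76.45]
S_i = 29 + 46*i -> [29, 75, 121, 167, 213]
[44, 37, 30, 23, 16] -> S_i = 44 + -7*i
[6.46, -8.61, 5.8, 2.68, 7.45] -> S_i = Random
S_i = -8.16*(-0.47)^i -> [-8.16, 3.84, -1.8, 0.85, -0.4]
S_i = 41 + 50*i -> [41, 91, 141, 191, 241]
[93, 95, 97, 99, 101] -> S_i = 93 + 2*i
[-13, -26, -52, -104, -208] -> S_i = -13*2^i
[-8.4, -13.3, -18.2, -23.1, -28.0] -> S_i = -8.40 + -4.90*i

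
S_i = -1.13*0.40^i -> [-1.13, -0.45, -0.18, -0.07, -0.03]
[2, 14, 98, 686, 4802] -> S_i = 2*7^i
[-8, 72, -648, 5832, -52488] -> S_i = -8*-9^i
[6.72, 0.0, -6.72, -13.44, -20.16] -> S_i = 6.72 + -6.72*i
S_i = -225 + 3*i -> [-225, -222, -219, -216, -213]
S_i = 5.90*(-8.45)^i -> [5.9, -49.86, 421.27, -3559.77, 30080.07]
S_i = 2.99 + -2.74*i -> [2.99, 0.25, -2.49, -5.23, -7.97]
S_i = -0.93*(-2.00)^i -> [-0.93, 1.86, -3.72, 7.44, -14.88]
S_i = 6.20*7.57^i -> [6.2, 46.93, 355.29, 2689.55, 20359.88]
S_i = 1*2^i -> [1, 2, 4, 8, 16]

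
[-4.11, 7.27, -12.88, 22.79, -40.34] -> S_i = -4.11*(-1.77)^i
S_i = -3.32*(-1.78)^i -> [-3.32, 5.91, -10.52, 18.72, -33.33]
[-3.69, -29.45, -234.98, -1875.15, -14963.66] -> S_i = -3.69*7.98^i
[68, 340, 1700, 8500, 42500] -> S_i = 68*5^i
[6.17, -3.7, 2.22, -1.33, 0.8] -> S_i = 6.17*(-0.60)^i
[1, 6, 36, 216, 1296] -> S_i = 1*6^i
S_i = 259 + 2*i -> [259, 261, 263, 265, 267]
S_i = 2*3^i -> [2, 6, 18, 54, 162]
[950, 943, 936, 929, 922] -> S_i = 950 + -7*i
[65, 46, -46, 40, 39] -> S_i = Random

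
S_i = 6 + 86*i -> [6, 92, 178, 264, 350]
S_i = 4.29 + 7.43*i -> [4.29, 11.72, 19.15, 26.58, 34.01]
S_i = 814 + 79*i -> [814, 893, 972, 1051, 1130]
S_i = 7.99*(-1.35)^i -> [7.99, -10.79, 14.56, -19.66, 26.54]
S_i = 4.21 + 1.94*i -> [4.21, 6.15, 8.09, 10.03, 11.97]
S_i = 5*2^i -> [5, 10, 20, 40, 80]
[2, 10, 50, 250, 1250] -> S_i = 2*5^i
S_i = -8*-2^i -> [-8, 16, -32, 64, -128]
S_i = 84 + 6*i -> [84, 90, 96, 102, 108]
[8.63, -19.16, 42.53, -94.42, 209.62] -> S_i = 8.63*(-2.22)^i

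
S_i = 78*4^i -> [78, 312, 1248, 4992, 19968]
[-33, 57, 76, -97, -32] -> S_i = Random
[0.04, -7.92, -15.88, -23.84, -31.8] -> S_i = 0.04 + -7.96*i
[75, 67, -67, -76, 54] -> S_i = Random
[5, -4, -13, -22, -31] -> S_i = 5 + -9*i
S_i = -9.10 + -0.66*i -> [-9.1, -9.76, -10.42, -11.08, -11.74]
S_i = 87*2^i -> [87, 174, 348, 696, 1392]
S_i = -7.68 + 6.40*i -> [-7.68, -1.28, 5.12, 11.52, 17.92]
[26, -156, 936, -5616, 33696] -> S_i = 26*-6^i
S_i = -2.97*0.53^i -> [-2.97, -1.57, -0.83, -0.44, -0.23]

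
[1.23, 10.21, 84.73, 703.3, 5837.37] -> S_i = 1.23*8.30^i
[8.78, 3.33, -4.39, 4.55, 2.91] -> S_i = Random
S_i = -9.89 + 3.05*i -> [-9.89, -6.84, -3.79, -0.74, 2.31]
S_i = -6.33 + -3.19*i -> [-6.33, -9.52, -12.71, -15.9, -19.09]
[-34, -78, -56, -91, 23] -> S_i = Random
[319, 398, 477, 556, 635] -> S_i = 319 + 79*i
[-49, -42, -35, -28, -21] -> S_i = -49 + 7*i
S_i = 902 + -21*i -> [902, 881, 860, 839, 818]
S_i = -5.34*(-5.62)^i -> [-5.34, 30.01, -168.66, 947.87, -5327.05]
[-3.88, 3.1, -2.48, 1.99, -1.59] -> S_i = -3.88*(-0.80)^i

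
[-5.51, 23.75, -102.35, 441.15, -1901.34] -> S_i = -5.51*(-4.31)^i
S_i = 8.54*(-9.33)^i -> [8.54, -79.68, 743.4, -6935.9, 64711.94]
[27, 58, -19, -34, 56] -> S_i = Random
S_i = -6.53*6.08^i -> [-6.53, -39.7, -241.39, -1467.65, -8923.34]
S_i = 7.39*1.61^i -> [7.39, 11.9, 19.16, 30.84, 49.65]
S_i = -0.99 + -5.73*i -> [-0.99, -6.72, -12.45, -18.18, -23.91]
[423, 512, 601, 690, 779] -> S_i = 423 + 89*i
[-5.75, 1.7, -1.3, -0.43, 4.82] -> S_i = Random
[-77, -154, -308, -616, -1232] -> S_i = -77*2^i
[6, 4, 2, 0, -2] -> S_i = 6 + -2*i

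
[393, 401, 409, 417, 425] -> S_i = 393 + 8*i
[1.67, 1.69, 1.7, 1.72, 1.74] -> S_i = 1.67*1.01^i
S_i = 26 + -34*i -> [26, -8, -42, -76, -110]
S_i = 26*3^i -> [26, 78, 234, 702, 2106]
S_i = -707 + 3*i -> [-707, -704, -701, -698, -695]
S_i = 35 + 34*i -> [35, 69, 103, 137, 171]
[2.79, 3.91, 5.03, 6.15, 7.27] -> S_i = 2.79 + 1.12*i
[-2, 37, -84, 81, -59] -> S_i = Random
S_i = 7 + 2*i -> [7, 9, 11, 13, 15]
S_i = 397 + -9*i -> [397, 388, 379, 370, 361]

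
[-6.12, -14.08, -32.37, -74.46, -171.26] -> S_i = -6.12*2.30^i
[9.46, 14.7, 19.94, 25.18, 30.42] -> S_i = 9.46 + 5.24*i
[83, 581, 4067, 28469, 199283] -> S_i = 83*7^i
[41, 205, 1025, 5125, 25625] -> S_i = 41*5^i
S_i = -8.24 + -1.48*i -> [-8.24, -9.72, -11.2, -12.68, -14.16]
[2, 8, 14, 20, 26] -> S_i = 2 + 6*i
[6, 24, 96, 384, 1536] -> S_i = 6*4^i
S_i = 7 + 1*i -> [7, 8, 9, 10, 11]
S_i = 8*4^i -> [8, 32, 128, 512, 2048]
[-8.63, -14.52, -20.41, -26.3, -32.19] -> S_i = -8.63 + -5.89*i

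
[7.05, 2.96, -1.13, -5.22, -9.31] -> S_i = 7.05 + -4.09*i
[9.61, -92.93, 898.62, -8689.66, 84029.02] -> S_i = 9.61*(-9.67)^i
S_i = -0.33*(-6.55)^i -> [-0.33, 2.16, -14.16, 92.73, -607.41]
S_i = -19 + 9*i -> [-19, -10, -1, 8, 17]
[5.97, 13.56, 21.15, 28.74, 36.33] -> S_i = 5.97 + 7.59*i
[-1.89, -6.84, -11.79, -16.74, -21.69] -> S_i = -1.89 + -4.95*i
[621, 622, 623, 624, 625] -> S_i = 621 + 1*i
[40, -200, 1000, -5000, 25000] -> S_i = 40*-5^i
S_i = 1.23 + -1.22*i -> [1.23, 0.01, -1.21, -2.43, -3.65]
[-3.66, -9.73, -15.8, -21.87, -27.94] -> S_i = -3.66 + -6.07*i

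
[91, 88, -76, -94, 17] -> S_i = Random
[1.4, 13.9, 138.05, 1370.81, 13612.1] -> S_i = 1.40*9.93^i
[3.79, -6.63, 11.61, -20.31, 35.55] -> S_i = 3.79*(-1.75)^i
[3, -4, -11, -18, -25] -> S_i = 3 + -7*i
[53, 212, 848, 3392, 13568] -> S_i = 53*4^i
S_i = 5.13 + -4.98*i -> [5.13, 0.15, -4.83, -9.81, -14.79]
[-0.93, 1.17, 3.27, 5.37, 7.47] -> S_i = -0.93 + 2.10*i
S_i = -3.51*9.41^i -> [-3.51, -33.03, -310.8, -2924.66, -27521.09]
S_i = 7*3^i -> [7, 21, 63, 189, 567]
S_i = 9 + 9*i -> [9, 18, 27, 36, 45]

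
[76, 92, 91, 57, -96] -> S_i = Random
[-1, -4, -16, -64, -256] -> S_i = -1*4^i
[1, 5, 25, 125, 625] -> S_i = 1*5^i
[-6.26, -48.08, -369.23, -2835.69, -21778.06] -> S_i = -6.26*7.68^i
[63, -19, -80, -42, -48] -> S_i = Random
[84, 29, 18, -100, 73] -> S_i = Random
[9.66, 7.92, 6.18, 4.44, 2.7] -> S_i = 9.66 + -1.74*i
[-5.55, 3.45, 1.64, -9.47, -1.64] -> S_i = Random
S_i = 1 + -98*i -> [1, -97, -195, -293, -391]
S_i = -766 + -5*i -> [-766, -771, -776, -781, -786]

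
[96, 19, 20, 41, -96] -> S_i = Random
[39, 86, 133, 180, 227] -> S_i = 39 + 47*i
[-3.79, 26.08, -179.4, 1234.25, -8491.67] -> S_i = -3.79*(-6.88)^i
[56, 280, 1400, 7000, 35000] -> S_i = 56*5^i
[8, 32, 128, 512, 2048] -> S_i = 8*4^i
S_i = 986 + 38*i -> [986, 1024, 1062, 1100, 1138]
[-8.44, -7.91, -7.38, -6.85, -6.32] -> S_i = -8.44 + 0.53*i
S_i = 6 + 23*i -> [6, 29, 52, 75, 98]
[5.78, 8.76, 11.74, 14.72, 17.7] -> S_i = 5.78 + 2.98*i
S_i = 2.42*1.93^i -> [2.42, 4.67, 9.01, 17.4, 33.58]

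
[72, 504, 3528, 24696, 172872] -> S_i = 72*7^i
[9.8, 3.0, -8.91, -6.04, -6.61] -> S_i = Random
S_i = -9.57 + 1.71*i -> [-9.57, -7.86, -6.15, -4.44, -2.73]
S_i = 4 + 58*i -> [4, 62, 120, 178, 236]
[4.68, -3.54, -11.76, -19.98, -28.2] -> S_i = 4.68 + -8.22*i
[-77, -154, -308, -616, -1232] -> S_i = -77*2^i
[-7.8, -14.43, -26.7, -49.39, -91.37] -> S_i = -7.80*1.85^i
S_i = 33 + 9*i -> [33, 42, 51, 60, 69]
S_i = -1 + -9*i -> [-1, -10, -19, -28, -37]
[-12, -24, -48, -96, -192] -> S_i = -12*2^i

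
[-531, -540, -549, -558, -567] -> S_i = -531 + -9*i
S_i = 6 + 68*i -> [6, 74, 142, 210, 278]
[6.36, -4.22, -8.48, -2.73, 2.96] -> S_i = Random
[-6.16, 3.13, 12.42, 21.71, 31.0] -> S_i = -6.16 + 9.29*i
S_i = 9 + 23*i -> [9, 32, 55, 78, 101]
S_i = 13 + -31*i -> [13, -18, -49, -80, -111]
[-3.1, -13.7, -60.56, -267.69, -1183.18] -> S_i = -3.10*4.42^i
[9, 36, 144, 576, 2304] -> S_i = 9*4^i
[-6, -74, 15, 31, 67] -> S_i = Random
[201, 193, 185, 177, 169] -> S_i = 201 + -8*i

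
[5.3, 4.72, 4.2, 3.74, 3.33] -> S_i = 5.30*0.89^i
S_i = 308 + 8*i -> [308, 316, 324, 332, 340]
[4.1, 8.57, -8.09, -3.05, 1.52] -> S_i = Random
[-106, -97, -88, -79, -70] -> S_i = -106 + 9*i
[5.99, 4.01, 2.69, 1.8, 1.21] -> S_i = 5.99*0.67^i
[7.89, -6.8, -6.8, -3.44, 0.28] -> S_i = Random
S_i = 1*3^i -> [1, 3, 9, 27, 81]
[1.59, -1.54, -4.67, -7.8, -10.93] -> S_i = 1.59 + -3.13*i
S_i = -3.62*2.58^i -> [-3.62, -9.34, -24.1, -62.17, -160.39]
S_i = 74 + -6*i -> [74, 68, 62, 56, 50]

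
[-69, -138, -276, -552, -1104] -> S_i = -69*2^i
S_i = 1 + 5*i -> [1, 6, 11, 16, 21]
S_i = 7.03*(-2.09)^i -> [7.03, -14.69, 30.71, -64.18, 134.13]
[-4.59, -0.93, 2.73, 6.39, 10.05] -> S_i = -4.59 + 3.66*i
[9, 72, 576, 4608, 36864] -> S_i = 9*8^i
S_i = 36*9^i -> [36, 324, 2916, 26244, 236196]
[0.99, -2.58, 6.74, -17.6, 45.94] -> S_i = 0.99*(-2.61)^i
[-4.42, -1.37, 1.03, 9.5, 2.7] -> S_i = Random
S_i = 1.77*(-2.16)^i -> [1.77, -3.82, 8.26, -17.84, 38.53]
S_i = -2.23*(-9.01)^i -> [-2.23, 20.09, -181.03, 1631.09, -14696.17]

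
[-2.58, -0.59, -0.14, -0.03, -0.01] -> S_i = -2.58*0.23^i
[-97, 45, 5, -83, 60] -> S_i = Random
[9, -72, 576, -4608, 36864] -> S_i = 9*-8^i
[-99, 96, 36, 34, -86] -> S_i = Random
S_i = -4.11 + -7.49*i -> [-4.11, -11.6, -19.09, -26.58, -34.07]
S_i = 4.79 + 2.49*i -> [4.79, 7.28, 9.77, 12.26, 14.75]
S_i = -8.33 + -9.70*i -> [-8.33, -18.03, -27.73, -37.43, -47.13]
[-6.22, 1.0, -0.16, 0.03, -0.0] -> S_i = -6.22*(-0.16)^i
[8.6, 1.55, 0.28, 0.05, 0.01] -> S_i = 8.60*0.18^i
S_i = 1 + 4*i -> [1, 5, 9, 13, 17]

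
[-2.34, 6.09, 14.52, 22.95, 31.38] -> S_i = -2.34 + 8.43*i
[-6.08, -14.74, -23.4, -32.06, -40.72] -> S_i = -6.08 + -8.66*i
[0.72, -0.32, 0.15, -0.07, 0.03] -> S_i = 0.72*(-0.45)^i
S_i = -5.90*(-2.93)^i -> [-5.9, 17.29, -50.65, 148.41, -434.83]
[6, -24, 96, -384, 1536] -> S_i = 6*-4^i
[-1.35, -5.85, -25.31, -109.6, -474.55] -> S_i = -1.35*4.33^i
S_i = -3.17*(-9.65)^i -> [-3.17, 30.59, -295.2, 2848.66, -27489.61]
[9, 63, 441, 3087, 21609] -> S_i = 9*7^i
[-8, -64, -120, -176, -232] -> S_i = -8 + -56*i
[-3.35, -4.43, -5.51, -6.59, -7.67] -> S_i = -3.35 + -1.08*i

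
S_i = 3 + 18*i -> [3, 21, 39, 57, 75]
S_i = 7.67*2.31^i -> [7.67, 17.72, 40.93, 94.54, 218.4]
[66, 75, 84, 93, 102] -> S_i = 66 + 9*i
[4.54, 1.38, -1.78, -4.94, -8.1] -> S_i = 4.54 + -3.16*i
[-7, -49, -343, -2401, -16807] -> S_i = -7*7^i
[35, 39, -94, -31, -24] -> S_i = Random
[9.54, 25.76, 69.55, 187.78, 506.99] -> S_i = 9.54*2.70^i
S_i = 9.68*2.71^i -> [9.68, 26.23, 71.09, 192.66, 522.1]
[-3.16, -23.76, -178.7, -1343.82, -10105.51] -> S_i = -3.16*7.52^i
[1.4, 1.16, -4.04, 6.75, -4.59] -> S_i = Random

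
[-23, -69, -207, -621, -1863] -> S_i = -23*3^i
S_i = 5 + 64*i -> [5, 69, 133, 197, 261]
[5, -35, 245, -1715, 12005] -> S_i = 5*-7^i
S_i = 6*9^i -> [6, 54, 486, 4374, 39366]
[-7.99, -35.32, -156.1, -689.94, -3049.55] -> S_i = -7.99*4.42^i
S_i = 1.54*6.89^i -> [1.54, 10.61, 73.11, 503.71, 3470.54]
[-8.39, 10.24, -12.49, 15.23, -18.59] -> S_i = -8.39*(-1.22)^i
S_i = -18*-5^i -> [-18, 90, -450, 2250, -11250]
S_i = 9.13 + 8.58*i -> [9.13, 17.71, 26.29, 34.87, 43.45]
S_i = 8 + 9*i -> [8, 17, 26, 35, 44]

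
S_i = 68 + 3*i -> [68, 71, 74, 77, 80]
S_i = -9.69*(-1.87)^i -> [-9.69, 18.12, -33.88, 63.36, -118.49]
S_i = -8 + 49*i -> [-8, 41, 90, 139, 188]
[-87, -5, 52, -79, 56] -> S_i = Random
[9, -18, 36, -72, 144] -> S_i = 9*-2^i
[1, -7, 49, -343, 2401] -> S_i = 1*-7^i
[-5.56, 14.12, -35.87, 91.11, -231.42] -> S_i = -5.56*(-2.54)^i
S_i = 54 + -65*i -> [54, -11, -76, -141, -206]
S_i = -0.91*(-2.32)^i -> [-0.91, 2.11, -4.9, 11.36, -26.36]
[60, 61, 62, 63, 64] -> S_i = 60 + 1*i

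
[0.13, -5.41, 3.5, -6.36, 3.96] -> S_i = Random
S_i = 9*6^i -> [9, 54, 324, 1944, 11664]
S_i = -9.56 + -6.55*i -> [-9.56, -16.11, -22.66, -29.21, -35.76]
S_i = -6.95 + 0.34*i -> [-6.95, -6.61, -6.27, -5.93, -5.59]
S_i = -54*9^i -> [-54, -486, -4374, -39366, -354294]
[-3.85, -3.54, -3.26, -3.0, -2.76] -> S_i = -3.85*0.92^i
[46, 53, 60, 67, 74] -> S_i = 46 + 7*i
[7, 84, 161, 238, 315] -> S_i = 7 + 77*i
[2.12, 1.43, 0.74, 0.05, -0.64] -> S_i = 2.12 + -0.69*i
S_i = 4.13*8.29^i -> [4.13, 34.24, 283.83, 2352.96, 19506.0]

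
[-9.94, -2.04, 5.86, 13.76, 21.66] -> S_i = -9.94 + 7.90*i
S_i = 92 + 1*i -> [92, 93, 94, 95, 96]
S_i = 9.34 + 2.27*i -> [9.34, 11.61, 13.88, 16.15, 18.42]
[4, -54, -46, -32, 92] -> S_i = Random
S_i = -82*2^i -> [-82, -164, -328, -656, -1312]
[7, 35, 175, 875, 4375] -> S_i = 7*5^i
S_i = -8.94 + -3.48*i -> [-8.94, -12.42, -15.9, -19.38, -22.86]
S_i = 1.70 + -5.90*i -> [1.7, -4.2, -10.1, -16.0, -21.9]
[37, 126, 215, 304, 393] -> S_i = 37 + 89*i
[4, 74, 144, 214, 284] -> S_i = 4 + 70*i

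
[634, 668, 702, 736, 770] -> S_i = 634 + 34*i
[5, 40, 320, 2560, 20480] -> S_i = 5*8^i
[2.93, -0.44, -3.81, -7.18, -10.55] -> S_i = 2.93 + -3.37*i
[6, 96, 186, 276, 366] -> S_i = 6 + 90*i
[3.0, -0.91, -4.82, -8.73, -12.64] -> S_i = 3.00 + -3.91*i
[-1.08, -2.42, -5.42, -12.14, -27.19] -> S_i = -1.08*2.24^i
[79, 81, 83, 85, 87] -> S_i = 79 + 2*i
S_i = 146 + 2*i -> [146, 148, 150, 152, 154]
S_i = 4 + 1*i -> [4, 5, 6, 7, 8]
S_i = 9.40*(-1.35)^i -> [9.4, -12.69, 17.13, -23.13, 31.22]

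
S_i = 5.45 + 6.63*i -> [5.45, 12.08, 18.71, 25.34, 31.97]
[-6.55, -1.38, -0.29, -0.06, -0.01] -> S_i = -6.55*0.21^i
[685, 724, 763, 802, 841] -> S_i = 685 + 39*i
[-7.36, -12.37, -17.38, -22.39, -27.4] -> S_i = -7.36 + -5.01*i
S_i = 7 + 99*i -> [7, 106, 205, 304, 403]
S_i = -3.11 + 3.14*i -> [-3.11, 0.03, 3.17, 6.31, 9.45]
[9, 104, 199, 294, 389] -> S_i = 9 + 95*i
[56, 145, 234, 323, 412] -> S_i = 56 + 89*i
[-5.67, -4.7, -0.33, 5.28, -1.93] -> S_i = Random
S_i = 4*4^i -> [4, 16, 64, 256, 1024]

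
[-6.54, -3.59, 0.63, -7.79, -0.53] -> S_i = Random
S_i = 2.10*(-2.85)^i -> [2.1, -5.98, 17.06, -48.61, 138.55]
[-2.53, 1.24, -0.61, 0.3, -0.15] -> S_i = -2.53*(-0.49)^i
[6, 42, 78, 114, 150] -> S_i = 6 + 36*i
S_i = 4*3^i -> [4, 12, 36, 108, 324]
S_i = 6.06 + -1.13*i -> [6.06, 4.93, 3.8, 2.67, 1.54]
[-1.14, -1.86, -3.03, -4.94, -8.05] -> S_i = -1.14*1.63^i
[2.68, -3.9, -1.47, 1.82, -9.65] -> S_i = Random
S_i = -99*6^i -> [-99, -594, -3564, -21384, -128304]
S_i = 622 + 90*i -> [622, 712, 802, 892, 982]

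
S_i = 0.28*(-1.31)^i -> [0.28, -0.37, 0.48, -0.63, 0.82]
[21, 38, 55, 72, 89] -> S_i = 21 + 17*i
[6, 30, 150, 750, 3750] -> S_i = 6*5^i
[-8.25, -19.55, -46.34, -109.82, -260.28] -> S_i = -8.25*2.37^i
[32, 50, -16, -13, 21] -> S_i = Random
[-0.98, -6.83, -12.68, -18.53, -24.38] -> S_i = -0.98 + -5.85*i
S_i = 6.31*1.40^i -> [6.31, 8.83, 12.37, 17.31, 24.24]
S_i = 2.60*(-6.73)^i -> [2.6, -17.5, 117.76, -792.54, 5333.76]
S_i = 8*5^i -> [8, 40, 200, 1000, 5000]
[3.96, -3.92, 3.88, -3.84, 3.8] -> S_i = 3.96*(-0.99)^i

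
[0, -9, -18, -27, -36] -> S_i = 0 + -9*i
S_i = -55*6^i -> [-55, -330, -1980, -11880, -71280]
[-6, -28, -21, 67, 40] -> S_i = Random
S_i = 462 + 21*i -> [462, 483, 504, 525, 546]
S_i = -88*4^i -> [-88, -352, -1408, -5632, -22528]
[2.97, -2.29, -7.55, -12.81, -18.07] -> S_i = 2.97 + -5.26*i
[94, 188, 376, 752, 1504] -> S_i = 94*2^i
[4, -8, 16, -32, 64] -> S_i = 4*-2^i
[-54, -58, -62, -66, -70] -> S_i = -54 + -4*i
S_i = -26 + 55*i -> [-26, 29, 84, 139, 194]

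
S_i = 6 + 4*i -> [6, 10, 14, 18, 22]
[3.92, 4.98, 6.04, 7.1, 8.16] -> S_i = 3.92 + 1.06*i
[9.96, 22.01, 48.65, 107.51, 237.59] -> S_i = 9.96*2.21^i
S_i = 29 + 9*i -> [29, 38, 47, 56, 65]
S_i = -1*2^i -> [-1, -2, -4, -8, -16]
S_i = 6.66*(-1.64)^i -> [6.66, -10.92, 17.91, -29.38, 48.18]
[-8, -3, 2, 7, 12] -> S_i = -8 + 5*i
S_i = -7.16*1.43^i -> [-7.16, -10.24, -14.64, -20.94, -29.94]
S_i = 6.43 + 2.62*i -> [6.43, 9.05, 11.67, 14.29, 16.91]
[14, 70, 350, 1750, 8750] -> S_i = 14*5^i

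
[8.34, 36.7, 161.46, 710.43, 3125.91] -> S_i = 8.34*4.40^i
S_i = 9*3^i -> [9, 27, 81, 243, 729]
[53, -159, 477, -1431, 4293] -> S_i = 53*-3^i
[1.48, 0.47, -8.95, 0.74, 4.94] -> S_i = Random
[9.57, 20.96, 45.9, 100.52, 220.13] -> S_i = 9.57*2.19^i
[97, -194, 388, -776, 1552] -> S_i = 97*-2^i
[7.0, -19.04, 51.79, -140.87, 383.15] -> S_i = 7.00*(-2.72)^i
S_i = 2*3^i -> [2, 6, 18, 54, 162]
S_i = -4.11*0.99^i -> [-4.11, -4.07, -4.03, -3.99, -3.95]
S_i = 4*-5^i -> [4, -20, 100, -500, 2500]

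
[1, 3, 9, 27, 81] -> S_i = 1*3^i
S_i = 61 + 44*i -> [61, 105, 149, 193, 237]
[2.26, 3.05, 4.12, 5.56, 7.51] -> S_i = 2.26*1.35^i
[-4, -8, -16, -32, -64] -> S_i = -4*2^i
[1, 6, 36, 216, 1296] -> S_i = 1*6^i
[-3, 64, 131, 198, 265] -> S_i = -3 + 67*i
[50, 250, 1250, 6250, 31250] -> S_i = 50*5^i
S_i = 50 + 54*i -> [50, 104, 158, 212, 266]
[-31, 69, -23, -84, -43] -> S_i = Random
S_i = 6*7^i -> [6, 42, 294, 2058, 14406]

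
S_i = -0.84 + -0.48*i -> [-0.84, -1.32, -1.8, -2.28, -2.76]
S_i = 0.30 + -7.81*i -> [0.3, -7.51, -15.32, -23.13, -30.94]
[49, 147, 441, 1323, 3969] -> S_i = 49*3^i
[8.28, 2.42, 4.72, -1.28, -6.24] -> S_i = Random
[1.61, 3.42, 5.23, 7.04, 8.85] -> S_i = 1.61 + 1.81*i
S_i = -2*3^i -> [-2, -6, -18, -54, -162]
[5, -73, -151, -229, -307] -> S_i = 5 + -78*i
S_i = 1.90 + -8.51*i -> [1.9, -6.61, -15.12, -23.63, -32.14]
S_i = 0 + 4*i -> [0, 4, 8, 12, 16]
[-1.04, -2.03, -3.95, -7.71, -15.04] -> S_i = -1.04*1.95^i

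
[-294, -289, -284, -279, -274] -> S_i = -294 + 5*i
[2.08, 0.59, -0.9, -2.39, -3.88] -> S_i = 2.08 + -1.49*i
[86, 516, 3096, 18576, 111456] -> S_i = 86*6^i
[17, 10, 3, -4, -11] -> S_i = 17 + -7*i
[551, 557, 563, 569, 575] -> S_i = 551 + 6*i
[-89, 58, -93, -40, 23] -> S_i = Random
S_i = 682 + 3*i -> [682, 685, 688, 691, 694]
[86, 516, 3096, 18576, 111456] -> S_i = 86*6^i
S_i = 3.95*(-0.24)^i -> [3.95, -0.95, 0.23, -0.05, 0.01]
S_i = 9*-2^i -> [9, -18, 36, -72, 144]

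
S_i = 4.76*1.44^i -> [4.76, 6.85, 9.87, 14.21, 20.47]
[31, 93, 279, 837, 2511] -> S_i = 31*3^i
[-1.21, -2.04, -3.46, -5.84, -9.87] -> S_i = -1.21*1.69^i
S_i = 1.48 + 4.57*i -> [1.48, 6.05, 10.62, 15.19, 19.76]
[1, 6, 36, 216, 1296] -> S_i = 1*6^i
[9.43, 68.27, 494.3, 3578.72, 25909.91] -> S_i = 9.43*7.24^i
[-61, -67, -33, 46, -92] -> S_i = Random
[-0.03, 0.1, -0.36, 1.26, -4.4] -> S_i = -0.03*(-3.48)^i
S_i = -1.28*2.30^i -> [-1.28, -2.94, -6.77, -15.57, -35.82]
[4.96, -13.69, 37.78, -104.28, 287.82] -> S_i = 4.96*(-2.76)^i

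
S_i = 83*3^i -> [83, 249, 747, 2241, 6723]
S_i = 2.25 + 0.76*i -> [2.25, 3.01, 3.77, 4.53, 5.29]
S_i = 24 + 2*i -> [24, 26, 28, 30, 32]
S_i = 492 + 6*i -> [492, 498, 504, 510, 516]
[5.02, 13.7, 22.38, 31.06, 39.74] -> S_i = 5.02 + 8.68*i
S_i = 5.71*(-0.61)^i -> [5.71, -3.48, 2.12, -1.3, 0.79]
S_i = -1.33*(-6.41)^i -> [-1.33, 8.53, -54.65, 350.29, -2245.35]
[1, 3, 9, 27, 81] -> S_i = 1*3^i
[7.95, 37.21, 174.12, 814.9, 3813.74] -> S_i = 7.95*4.68^i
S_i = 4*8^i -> [4, 32, 256, 2048, 16384]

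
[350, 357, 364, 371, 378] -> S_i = 350 + 7*i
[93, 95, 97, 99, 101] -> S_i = 93 + 2*i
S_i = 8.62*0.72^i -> [8.62, 6.21, 4.47, 3.22, 2.32]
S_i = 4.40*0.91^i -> [4.4, 4.0, 3.64, 3.32, 3.02]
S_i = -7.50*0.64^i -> [-7.5, -4.8, -3.07, -1.97, -1.26]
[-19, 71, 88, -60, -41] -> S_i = Random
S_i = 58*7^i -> [58, 406, 2842, 19894, 139258]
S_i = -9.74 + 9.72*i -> [-9.74, -0.02, 9.7, 19.42, 29.14]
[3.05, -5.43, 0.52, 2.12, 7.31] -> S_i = Random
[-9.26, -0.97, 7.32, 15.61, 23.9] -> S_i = -9.26 + 8.29*i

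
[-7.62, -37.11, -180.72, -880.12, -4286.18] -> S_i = -7.62*4.87^i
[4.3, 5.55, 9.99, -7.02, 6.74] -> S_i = Random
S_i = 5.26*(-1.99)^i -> [5.26, -10.47, 20.83, -41.45, 82.49]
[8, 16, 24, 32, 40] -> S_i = 8 + 8*i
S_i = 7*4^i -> [7, 28, 112, 448, 1792]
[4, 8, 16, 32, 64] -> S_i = 4*2^i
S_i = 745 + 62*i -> [745, 807, 869, 931, 993]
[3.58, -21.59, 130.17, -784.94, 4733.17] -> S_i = 3.58*(-6.03)^i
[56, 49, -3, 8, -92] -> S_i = Random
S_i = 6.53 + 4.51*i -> [6.53, 11.04, 15.55, 20.06, 24.57]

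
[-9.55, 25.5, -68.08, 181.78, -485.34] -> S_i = -9.55*(-2.67)^i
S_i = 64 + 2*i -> [64, 66, 68, 70, 72]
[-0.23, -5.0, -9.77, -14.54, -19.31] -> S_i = -0.23 + -4.77*i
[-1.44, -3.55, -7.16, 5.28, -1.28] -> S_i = Random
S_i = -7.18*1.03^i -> [-7.18, -7.4, -7.62, -7.85, -8.08]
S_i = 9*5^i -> [9, 45, 225, 1125, 5625]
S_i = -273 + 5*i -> [-273, -268, -263, -258, -253]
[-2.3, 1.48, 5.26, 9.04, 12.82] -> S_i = -2.30 + 3.78*i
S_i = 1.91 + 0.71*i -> [1.91, 2.62, 3.33, 4.04, 4.75]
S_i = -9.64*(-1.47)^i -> [-9.64, 14.17, -20.83, 30.62, -45.01]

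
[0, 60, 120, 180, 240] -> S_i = 0 + 60*i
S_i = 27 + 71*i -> [27, 98, 169, 240, 311]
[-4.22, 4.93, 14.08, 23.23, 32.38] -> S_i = -4.22 + 9.15*i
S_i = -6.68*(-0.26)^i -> [-6.68, 1.74, -0.45, 0.12, -0.03]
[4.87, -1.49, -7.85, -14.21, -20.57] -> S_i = 4.87 + -6.36*i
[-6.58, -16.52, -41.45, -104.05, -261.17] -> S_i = -6.58*2.51^i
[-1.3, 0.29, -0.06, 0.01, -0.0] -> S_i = -1.30*(-0.22)^i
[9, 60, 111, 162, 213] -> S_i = 9 + 51*i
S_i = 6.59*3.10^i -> [6.59, 20.43, 63.33, 196.32, 608.6]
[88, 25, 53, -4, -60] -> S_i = Random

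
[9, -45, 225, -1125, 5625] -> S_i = 9*-5^i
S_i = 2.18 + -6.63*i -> [2.18, -4.45, -11.08, -17.71, -24.34]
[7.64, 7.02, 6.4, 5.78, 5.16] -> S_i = 7.64 + -0.62*i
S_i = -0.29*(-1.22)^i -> [-0.29, 0.35, -0.43, 0.53, -0.64]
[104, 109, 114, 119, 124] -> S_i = 104 + 5*i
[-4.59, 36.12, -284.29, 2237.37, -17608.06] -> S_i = -4.59*(-7.87)^i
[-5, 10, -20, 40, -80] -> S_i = -5*-2^i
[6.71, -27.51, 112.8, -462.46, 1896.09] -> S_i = 6.71*(-4.10)^i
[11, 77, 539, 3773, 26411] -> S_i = 11*7^i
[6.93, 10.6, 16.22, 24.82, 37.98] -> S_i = 6.93*1.53^i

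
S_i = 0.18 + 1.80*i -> [0.18, 1.98, 3.78, 5.58, 7.38]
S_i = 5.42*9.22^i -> [5.42, 49.97, 460.75, 4248.07, 39167.24]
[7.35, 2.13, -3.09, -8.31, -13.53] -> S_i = 7.35 + -5.22*i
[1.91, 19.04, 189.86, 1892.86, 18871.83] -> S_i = 1.91*9.97^i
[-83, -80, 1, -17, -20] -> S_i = Random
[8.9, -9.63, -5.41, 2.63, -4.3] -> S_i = Random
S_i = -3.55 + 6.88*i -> [-3.55, 3.33, 10.21, 17.09, 23.97]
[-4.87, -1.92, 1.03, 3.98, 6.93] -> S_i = -4.87 + 2.95*i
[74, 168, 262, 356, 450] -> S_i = 74 + 94*i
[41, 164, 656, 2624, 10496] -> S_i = 41*4^i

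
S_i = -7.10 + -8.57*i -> [-7.1, -15.67, -24.24, -32.81, -41.38]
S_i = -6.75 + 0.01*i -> [-6.75, -6.74, -6.73, -6.72, -6.71]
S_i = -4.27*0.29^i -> [-4.27, -1.24, -0.36, -0.1, -0.03]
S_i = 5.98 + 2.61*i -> [5.98, 8.59, 11.2, 13.81, 16.42]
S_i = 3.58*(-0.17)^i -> [3.58, -0.61, 0.1, -0.02, 0.0]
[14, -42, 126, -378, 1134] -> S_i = 14*-3^i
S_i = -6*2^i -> [-6, -12, -24, -48, -96]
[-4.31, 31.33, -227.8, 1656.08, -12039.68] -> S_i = -4.31*(-7.27)^i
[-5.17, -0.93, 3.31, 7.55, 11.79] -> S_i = -5.17 + 4.24*i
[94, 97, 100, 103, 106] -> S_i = 94 + 3*i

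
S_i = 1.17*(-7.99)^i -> [1.17, -9.35, 74.69, -596.8, 4768.4]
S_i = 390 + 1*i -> [390, 391, 392, 393, 394]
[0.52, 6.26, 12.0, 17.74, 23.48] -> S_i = 0.52 + 5.74*i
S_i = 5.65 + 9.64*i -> [5.65, 15.29, 24.93, 34.57, 44.21]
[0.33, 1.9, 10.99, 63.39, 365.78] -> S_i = 0.33*5.77^i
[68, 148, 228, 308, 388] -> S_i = 68 + 80*i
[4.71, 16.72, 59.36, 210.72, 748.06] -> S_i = 4.71*3.55^i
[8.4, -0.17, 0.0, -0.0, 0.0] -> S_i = 8.40*(-0.02)^i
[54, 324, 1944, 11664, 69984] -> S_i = 54*6^i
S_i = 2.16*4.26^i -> [2.16, 9.2, 39.2, 166.99, 711.36]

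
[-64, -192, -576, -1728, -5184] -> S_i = -64*3^i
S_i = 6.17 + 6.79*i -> [6.17, 12.96, 19.75, 26.54, 33.33]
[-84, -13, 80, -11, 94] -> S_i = Random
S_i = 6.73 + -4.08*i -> [6.73, 2.65, -1.43, -5.51, -9.59]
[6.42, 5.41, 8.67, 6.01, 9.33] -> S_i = Random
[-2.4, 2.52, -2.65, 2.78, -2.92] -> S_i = -2.40*(-1.05)^i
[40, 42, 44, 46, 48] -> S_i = 40 + 2*i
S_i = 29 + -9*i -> [29, 20, 11, 2, -7]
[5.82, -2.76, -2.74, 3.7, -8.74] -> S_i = Random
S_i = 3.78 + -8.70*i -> [3.78, -4.92, -13.62, -22.32, -31.02]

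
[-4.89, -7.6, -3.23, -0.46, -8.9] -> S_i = Random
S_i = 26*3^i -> [26, 78, 234, 702, 2106]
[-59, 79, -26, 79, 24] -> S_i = Random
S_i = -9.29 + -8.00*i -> [-9.29, -17.29, -25.29, -33.29, -41.29]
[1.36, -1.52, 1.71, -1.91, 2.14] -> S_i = 1.36*(-1.12)^i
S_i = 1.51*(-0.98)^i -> [1.51, -1.48, 1.45, -1.42, 1.39]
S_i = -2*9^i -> [-2, -18, -162, -1458, -13122]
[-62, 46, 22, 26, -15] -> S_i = Random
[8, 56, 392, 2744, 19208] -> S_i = 8*7^i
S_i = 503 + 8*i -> [503, 511, 519, 527, 535]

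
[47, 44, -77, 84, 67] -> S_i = Random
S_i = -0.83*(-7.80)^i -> [-0.83, 6.47, -50.5, 393.88, -3072.25]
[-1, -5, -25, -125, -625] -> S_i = -1*5^i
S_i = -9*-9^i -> [-9, 81, -729, 6561, -59049]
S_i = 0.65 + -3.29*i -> [0.65, -2.64, -5.93, -9.22, -12.51]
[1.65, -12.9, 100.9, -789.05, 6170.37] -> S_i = 1.65*(-7.82)^i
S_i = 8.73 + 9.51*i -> [8.73, 18.24, 27.75, 37.26, 46.77]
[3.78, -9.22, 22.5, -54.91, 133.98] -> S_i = 3.78*(-2.44)^i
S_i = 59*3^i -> [59, 177, 531, 1593, 4779]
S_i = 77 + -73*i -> [77, 4, -69, -142, -215]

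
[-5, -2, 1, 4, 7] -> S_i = -5 + 3*i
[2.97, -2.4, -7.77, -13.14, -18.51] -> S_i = 2.97 + -5.37*i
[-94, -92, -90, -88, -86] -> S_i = -94 + 2*i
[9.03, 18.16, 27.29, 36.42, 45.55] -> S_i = 9.03 + 9.13*i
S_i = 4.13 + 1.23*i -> [4.13, 5.36, 6.59, 7.82, 9.05]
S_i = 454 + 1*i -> [454, 455, 456, 457, 458]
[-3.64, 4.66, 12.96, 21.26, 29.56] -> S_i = -3.64 + 8.30*i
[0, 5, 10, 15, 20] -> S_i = 0 + 5*i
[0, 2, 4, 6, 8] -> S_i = 0 + 2*i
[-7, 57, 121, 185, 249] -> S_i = -7 + 64*i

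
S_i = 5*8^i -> [5, 40, 320, 2560, 20480]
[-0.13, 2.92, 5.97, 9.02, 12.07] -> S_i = -0.13 + 3.05*i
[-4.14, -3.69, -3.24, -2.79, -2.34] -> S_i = -4.14 + 0.45*i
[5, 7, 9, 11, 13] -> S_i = 5 + 2*i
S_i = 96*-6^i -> [96, -576, 3456, -20736, 124416]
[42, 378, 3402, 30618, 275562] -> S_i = 42*9^i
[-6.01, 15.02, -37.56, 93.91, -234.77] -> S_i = -6.01*(-2.50)^i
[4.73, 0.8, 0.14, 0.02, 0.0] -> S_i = 4.73*0.17^i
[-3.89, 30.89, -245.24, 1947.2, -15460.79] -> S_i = -3.89*(-7.94)^i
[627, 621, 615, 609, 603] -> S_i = 627 + -6*i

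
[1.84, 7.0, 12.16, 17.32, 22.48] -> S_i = 1.84 + 5.16*i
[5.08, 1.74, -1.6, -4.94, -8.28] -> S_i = 5.08 + -3.34*i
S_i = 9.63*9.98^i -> [9.63, 96.11, 959.15, 9572.34, 95531.91]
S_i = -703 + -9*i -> [-703, -712, -721, -730, -739]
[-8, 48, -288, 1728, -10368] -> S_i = -8*-6^i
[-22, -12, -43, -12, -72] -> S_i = Random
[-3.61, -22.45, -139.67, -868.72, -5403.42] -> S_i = -3.61*6.22^i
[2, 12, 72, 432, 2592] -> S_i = 2*6^i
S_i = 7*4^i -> [7, 28, 112, 448, 1792]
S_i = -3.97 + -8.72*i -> [-3.97, -12.69, -21.41, -30.13, -38.85]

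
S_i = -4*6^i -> [-4, -24, -144, -864, -5184]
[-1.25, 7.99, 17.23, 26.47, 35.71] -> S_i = -1.25 + 9.24*i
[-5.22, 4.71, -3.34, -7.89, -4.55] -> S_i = Random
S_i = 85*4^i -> [85, 340, 1360, 5440, 21760]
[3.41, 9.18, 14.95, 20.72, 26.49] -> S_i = 3.41 + 5.77*i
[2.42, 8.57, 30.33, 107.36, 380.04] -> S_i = 2.42*3.54^i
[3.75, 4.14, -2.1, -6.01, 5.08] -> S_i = Random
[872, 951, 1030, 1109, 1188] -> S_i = 872 + 79*i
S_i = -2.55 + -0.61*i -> [-2.55, -3.16, -3.77, -4.38, -4.99]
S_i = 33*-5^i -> [33, -165, 825, -4125, 20625]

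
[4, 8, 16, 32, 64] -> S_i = 4*2^i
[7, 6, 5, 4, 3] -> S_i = 7 + -1*i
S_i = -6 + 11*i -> [-6, 5, 16, 27, 38]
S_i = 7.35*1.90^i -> [7.35, 13.96, 26.53, 50.41, 95.79]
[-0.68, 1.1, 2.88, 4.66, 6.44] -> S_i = -0.68 + 1.78*i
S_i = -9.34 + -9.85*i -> [-9.34, -19.19, -29.04, -38.89, -48.74]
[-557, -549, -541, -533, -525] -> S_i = -557 + 8*i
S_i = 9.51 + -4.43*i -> [9.51, 5.08, 0.65, -3.78, -8.21]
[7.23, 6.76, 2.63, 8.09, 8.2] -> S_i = Random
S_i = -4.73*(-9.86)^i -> [-4.73, 46.64, -459.85, 4534.11, -44706.31]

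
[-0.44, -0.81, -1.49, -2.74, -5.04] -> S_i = -0.44*1.84^i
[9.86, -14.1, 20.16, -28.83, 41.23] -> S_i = 9.86*(-1.43)^i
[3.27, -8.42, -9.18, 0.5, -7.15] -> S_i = Random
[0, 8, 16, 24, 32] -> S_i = 0 + 8*i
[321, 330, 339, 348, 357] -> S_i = 321 + 9*i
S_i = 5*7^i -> [5, 35, 245, 1715, 12005]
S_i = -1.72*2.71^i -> [-1.72, -4.66, -12.63, -34.23, -92.77]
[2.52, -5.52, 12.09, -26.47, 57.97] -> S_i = 2.52*(-2.19)^i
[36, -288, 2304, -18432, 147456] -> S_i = 36*-8^i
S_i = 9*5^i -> [9, 45, 225, 1125, 5625]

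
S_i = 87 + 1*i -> [87, 88, 89, 90, 91]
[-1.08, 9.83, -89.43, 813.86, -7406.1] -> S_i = -1.08*(-9.10)^i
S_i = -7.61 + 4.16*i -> [-7.61, -3.45, 0.71, 4.87, 9.03]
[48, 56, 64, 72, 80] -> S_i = 48 + 8*i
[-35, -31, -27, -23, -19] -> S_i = -35 + 4*i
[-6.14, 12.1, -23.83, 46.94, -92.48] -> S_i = -6.14*(-1.97)^i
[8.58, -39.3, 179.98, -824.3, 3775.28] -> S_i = 8.58*(-4.58)^i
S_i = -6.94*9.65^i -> [-6.94, -66.97, -646.27, -6236.51, -60182.29]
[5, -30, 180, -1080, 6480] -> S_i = 5*-6^i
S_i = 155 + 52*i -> [155, 207, 259, 311, 363]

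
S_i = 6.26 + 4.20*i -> [6.26, 10.46, 14.66, 18.86, 23.06]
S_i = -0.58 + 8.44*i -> [-0.58, 7.86, 16.3, 24.74, 33.18]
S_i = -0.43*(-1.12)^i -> [-0.43, 0.48, -0.54, 0.6, -0.68]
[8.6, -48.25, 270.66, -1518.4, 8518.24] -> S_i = 8.60*(-5.61)^i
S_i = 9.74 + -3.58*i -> [9.74, 6.16, 2.58, -1.0, -4.58]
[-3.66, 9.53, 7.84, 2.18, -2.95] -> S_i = Random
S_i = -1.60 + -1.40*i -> [-1.6, -3.0, -4.4, -5.8, -7.2]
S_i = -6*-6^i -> [-6, 36, -216, 1296, -7776]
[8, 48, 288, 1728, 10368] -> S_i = 8*6^i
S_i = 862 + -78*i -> [862, 784, 706, 628, 550]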